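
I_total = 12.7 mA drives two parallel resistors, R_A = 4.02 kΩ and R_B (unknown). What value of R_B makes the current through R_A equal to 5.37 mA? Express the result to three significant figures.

R_B ≈ 2.95 kΩ

The fraction through R_A equals R_B/(R_A+R_B).
5.37/12.7 = R_B/(R_A + R_B) → R_B = R_A · (0.4228)/(1 − 0.4228) = 4.02 × 0.7326 = 2.945 kΩ.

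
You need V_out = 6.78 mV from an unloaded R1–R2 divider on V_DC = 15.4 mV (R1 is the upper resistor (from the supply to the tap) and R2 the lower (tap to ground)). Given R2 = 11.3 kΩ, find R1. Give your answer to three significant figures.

R1 ≈ 14.4 kΩ

Required fraction k = V_out/V_DC = 0.4403.
R1 = R2·(1/k − 1) = 11.3 × 1.271 = 14.37 kΩ.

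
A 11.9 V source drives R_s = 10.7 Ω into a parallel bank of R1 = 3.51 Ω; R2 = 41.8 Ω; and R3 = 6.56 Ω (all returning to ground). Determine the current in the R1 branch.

I ≈ 0.571 A

Parallel bank: R_p = 1/(1/3.51 + 1/41.8 + 1/6.56) = 2.168 Ω.
V_A = 11.9 × 2.168/12.87 = 2.005 V.
Branch current I = V_A/R1 = 2.005/3.51 = 0.5712 A.
(Check via current divider: I_total = 0.9248 A; share G_k/ΣG = 0.6177 → same result.)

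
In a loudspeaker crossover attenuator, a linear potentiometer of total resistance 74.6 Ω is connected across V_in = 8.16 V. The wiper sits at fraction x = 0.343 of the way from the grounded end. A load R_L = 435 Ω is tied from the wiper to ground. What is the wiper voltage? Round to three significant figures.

Lower segment x·R_p = 25.59 Ω; upper segment (1−x)·R_p = 49.01 Ω.
Lower segment in parallel with the load: 25.59 ‖ 435 = 24.17 Ω.
Loaded-divider output: V_out = 8.16 × 0.3302 = 2.695 V.

V_out ≈ 2.69 V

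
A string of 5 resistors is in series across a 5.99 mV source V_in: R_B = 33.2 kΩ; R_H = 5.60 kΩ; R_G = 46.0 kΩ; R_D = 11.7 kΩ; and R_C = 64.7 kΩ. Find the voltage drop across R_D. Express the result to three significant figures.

Series total: ΣR = 33.2 + 5.60 + 46.0 + 11.7 + 64.7 = 161.2 kΩ.
Voltage divider: V = V_in · (11.70 / 161.2) = 5.99 × 0.07258 = 0.4348 mV.

V ≈ 0.435 mV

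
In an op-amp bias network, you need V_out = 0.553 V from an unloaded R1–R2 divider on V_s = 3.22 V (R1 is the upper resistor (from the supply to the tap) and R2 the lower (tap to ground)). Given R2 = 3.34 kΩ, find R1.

R1 ≈ 16.1 kΩ

V_out/V_s = R2/(R1+R2) = 0.1717.
So R1 = R2 · (V_s/V_out − 1) = 3.34 × (3.22/0.553 − 1) = 3.34 × 4.823 = 16.11 kΩ.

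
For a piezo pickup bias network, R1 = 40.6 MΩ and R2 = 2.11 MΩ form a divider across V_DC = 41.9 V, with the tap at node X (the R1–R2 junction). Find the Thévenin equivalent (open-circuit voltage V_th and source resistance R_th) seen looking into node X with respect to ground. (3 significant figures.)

V_th ≈ 2.07 V, R_th ≈ 2.01 MΩ

V_th is the unloaded tap voltage: V_DC · R2/(R1+R2) = 41.9 × 0.04940 = 2.070 V.
With V_DC suppressed (replaced by a short), R_th = R1 ‖ R2 = (40.60 × 2.11)/(40.60 + 2.11) = 2.006 MΩ.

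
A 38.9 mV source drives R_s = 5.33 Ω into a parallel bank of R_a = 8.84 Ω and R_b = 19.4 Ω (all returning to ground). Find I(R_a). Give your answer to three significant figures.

I ≈ 2.34 mA

Combine the parallel branches: R_p = (1/8.84 + 1/19.4)⁻¹ = 6.073 Ω.
V_A = 38.9 × 6.073/11.40 = 20.72 mV.
I(R_a) = V_A / R_a = 20.72/8.84 = 2.344 mA.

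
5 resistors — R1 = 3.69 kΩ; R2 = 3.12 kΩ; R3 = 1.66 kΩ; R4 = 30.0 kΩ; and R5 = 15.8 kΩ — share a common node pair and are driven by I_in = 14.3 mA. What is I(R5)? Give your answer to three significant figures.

Total conductance ΣG = 1/3.69 + 1/3.12 + 1/1.66 + 1/30.0 + 1/15.8 = 1.291 (units of 1/kΩ).
Current divider: I(R5) = I_in · G_k/ΣG = 14.3 × (0.06329/1.291) = 14.3 × 0.04904 = 0.7013 mA.

I ≈ 0.701 mA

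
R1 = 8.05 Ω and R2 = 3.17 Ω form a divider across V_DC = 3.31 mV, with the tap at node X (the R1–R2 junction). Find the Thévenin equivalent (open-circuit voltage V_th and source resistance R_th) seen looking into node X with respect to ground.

V_th ≈ 0.935 mV, R_th ≈ 2.27 Ω

V_th is the unloaded tap voltage: V_DC · R2/(R1+R2) = 3.31 × 0.2825 = 0.9352 mV.
Looking into X with the source shorted: R_th = R1·R2/(R1+R2) = 8.050 × 3.17/11.22 = 2.274 Ω.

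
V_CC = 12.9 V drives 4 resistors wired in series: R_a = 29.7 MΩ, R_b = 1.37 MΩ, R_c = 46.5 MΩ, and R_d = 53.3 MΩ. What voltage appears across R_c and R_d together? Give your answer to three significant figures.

V ≈ 9.84 V

Total series resistance ΣR = 29.7 + 1.37 + 46.5 + 53.3 = 130.9 MΩ.
R_{R_c..R_d} = 46.5 + 53.3 = 99.80 MΩ.
V = V_CC · R/ΣR = 12.9 × 0.7626 = 9.837 V.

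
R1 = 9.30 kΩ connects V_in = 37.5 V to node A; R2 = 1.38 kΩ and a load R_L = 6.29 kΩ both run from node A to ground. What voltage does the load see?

The load sits in parallel with R2, giving an effective lower resistance R2' = R2·R_L/(R2+R_L) = 1.132 kΩ.
Then V_out = V_in · R2'/(R1 + R2') = 37.5 × 1.132/10.43 = 4.068 V.
(Unloaded it would be 4.85 V; the load pulls it down.)

V_out ≈ 4.07 V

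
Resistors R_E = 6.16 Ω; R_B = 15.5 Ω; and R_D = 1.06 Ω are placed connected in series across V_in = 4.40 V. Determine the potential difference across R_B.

V ≈ 3.00 V

Total series resistance ΣR = 6.16 + 15.5 + 1.06 = 22.72 Ω.
V = V_in · R/ΣR = 4.40 × 0.6822 = 3.002 V.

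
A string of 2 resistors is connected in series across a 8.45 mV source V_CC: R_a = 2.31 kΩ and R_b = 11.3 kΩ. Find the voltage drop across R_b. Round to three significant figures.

V ≈ 7.02 mV

Total series resistance ΣR = 2.31 + 11.3 = 13.61 kΩ.
Voltage divider: V = V_CC · (11.30 / 13.61) = 8.45 × 0.8303 = 7.016 mV.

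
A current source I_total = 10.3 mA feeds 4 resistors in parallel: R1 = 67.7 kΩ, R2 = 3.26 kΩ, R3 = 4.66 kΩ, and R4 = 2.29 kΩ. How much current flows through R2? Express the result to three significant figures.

I ≈ 3.25 mA

Conductances: ΣG = 1/67.7 + 1/3.26 + 1/4.66 + 1/2.29 = 0.9728 (1/kΩ).
By the current-divider rule, I = I_total · G_k/ΣG = 10.3 × 0.3153 = 3.248 mA.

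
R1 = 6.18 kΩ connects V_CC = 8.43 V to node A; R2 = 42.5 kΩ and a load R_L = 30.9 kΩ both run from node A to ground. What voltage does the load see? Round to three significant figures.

V_out ≈ 6.27 V

The load sits in parallel with R2, giving an effective lower resistance R2' = R2·R_L/(R2+R_L) = 17.89 kΩ.
Then V_out = V_CC · R2'/(R1 + R2') = 8.43 × 17.89/24.07 = 6.266 V.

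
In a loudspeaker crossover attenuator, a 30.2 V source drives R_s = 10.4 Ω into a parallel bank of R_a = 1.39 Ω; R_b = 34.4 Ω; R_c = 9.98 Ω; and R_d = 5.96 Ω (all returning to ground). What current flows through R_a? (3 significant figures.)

I ≈ 1.88 A

Combine the parallel branches: R_p = (1/1.39 + 1/34.4 + 1/9.98 + 1/5.96)⁻¹ = 0.9838 Ω.
Node voltage V_A = V_CC · R_p/(R_s + R_p) = 30.2 × 0.08642 = 2.610 V.
Branch current I = V_A/R_a = 2.610/1.39 = 1.878 A.
(Check via current divider: I_total = 2.653 A; share G_k/ΣG = 0.7078 → same result.)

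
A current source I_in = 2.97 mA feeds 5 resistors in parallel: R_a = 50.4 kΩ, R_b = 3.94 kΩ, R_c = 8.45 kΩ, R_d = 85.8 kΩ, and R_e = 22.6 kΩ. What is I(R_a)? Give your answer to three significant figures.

I ≈ 0.132 mA

Total conductance ΣG = 1/50.4 + 1/3.94 + 1/8.45 + 1/85.8 + 1/22.6 = 0.4479 (units of 1/kΩ).
By the current-divider rule, I = I_in · G_k/ΣG = 2.97 × 0.04430 = 0.1316 mA.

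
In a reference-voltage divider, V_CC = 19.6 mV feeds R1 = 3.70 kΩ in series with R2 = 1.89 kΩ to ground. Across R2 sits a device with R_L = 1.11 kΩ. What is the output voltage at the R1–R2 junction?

V_out ≈ 3.12 mV

R2 ‖ R_L = (1.89 × 1.11)/(1.89 + 1.11) = 0.6993 kΩ.
Now apply the divider: V_out = 19.6 × 0.1590 = 3.116 mV.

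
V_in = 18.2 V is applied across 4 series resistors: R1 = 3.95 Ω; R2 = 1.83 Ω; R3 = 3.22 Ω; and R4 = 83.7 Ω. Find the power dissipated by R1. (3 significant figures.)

Series current I = V_in/ΣR = 18.2/92.70 = 0.1963 A.
P(R1) = I²·R1 = (0.1963)² × 3.95 = 0.1523 W.

P ≈ 0.152 W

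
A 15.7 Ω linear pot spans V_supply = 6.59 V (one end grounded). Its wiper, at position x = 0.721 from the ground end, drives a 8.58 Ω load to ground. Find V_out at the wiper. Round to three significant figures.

V_out ≈ 3.47 V

The pot divides into 4.380 Ω above the wiper and 11.32 Ω below.
(x·R_p) ‖ R_L = 4.881 Ω.
Loaded-divider output: V_out = 6.59 × 0.5270 = 3.473 V.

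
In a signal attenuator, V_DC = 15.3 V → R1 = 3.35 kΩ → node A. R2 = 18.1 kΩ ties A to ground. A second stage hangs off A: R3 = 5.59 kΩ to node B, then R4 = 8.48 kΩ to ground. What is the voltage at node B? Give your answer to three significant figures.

The second stage (R3 + R4 = 14.07 kΩ) loads node A in parallel with R2.
R2 ‖ (R3+R4) = 7.916 kΩ.
First divider: V_A = V_DC · 7.916/(3.35 + 7.916) = 10.75 V.
Stage 2 is unloaded, so V_B = V_A · R4/(R3+R4) = 10.75 × 8.48/14.07 = 6.479 V.

V_B ≈ 6.48 V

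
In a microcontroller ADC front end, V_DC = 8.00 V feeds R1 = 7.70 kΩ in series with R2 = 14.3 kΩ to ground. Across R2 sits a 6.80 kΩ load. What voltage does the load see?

First combine the lower leg with the load: R2 ‖ R_L = 4.609 kΩ.
Voltage divider with the loaded lower leg: V_out = 8.00 × 4.609/(7.70 + 4.609) = 8.00 × 0.3744 = 2.995 V.

V_out ≈ 3.00 V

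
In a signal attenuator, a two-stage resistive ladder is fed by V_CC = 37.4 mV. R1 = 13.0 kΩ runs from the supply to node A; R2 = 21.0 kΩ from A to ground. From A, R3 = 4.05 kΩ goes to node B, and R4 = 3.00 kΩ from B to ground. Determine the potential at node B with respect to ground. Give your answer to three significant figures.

The second stage (R3 + R4 = 7.050 kΩ) loads node A in parallel with R2.
Effective lower resistance at A: R2 ‖ 7.050 = 5.278 kΩ.
V_A = 37.4 × 5.278/(13.0 + 5.278) = 10.80 mV.
V_B = V_A × 0.4255 = 4.596 mV.

V_B ≈ 4.60 mV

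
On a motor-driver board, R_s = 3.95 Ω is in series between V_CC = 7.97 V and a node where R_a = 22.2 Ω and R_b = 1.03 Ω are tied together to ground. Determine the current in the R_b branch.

I ≈ 1.54 A

Equivalent of the parallel group: R_p = 0.9843 Ω.
Node voltage V_A = V_CC · R_p/(R_s + R_p) = 7.97 × 0.1995 = 1.590 V.
Branch current I = V_A/R_b = 1.590/1.03 = 1.544 A.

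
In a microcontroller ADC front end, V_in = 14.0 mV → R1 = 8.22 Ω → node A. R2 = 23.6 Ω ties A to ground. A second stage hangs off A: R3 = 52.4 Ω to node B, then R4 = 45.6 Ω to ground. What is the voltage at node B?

V_B ≈ 4.55 mV

Node A sees R2 in parallel with the series input of stage 2, R3 + R4 = 98.00 Ω.
Effective lower resistance at A: R2 ‖ 98.00 = 19.02 Ω.
So V_A = 14.0 × 0.6982 = 9.775 mV.
V_B = V_A × 0.4653 = 4.549 mV.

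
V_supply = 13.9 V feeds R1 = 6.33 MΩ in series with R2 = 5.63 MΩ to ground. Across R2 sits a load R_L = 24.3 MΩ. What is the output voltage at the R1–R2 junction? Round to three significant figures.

V_out ≈ 5.83 V

The load sits in parallel with R2, giving an effective lower resistance R2' = R2·R_L/(R2+R_L) = 4.571 MΩ.
Now apply the divider: V_out = 13.9 × 0.4193 = 5.829 V.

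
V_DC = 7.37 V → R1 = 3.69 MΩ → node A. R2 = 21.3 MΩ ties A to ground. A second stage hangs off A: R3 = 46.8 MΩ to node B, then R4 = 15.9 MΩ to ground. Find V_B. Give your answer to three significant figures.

Node A sees R2 in parallel with the series input of stage 2, R3 + R4 = 62.70 MΩ.
R2 ‖ (R3+R4) = 15.90 MΩ.
First divider: V_A = V_DC · 15.90/(3.69 + 15.90) = 5.982 V.
Then the unloaded second divider: V_B = V_A × R4/(R3+R4) = 5.982 × 0.2536 = 1.517 V.

V_B ≈ 1.52 V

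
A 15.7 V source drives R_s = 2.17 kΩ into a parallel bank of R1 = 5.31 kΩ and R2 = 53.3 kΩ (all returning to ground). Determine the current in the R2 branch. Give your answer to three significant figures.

I ≈ 0.203 mA

Parallel bank: R_p = 1/(1/5.31 + 1/53.3) = 4.829 kΩ.
Node voltage V_A = V_supply · R_p/(R_s + R_p) = 15.7 × 0.6900 = 10.83 V.
Branch current I = V_A/R2 = 10.83/53.3 = 0.2032 mA.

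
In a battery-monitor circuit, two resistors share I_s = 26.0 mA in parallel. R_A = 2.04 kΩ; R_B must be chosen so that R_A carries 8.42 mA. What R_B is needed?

R_B ≈ 0.977 kΩ

Two-branch current divider: I_A = I_s · R_B/(R_A + R_B).
8.42/26.0 = R_B/(R_A + R_B) → R_B = R_A · (0.3238)/(1 − 0.3238) = 2.04 × 0.4790 = 0.9771 kΩ.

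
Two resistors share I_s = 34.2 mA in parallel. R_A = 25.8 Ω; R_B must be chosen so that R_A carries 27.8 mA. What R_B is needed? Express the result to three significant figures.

R_B ≈ 112 Ω

In a two-way split, I_A/I_s = R_B/(R_A + R_B).
27.8/34.2 = R_B/(R_A + R_B) → R_B = R_A · (0.8129)/(1 − 0.8129) = 25.8 × 4.344 = 112.1 Ω.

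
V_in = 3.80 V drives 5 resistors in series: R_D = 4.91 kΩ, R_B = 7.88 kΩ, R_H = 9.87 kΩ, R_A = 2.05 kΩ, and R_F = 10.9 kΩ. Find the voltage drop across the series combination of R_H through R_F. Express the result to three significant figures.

Total series resistance ΣR = 4.91 + 7.88 + 9.87 + 2.05 + 10.9 = 35.61 kΩ.
R_{R_H..R_F} = 9.87 + 2.05 + 10.9 = 22.82 kΩ.
By the voltage-divider rule, V = 3.80 × 22.82/35.61 = 2.435 V.

V ≈ 2.44 V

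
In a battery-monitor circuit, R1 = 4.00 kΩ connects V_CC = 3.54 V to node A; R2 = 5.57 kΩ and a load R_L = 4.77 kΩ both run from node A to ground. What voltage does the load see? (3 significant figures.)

V_out ≈ 1.38 V

First combine the lower leg with the load: R2 ‖ R_L = 2.570 kΩ.
Then V_out = V_CC · R2'/(R1 + R2') = 3.54 × 2.570/6.570 = 1.385 V.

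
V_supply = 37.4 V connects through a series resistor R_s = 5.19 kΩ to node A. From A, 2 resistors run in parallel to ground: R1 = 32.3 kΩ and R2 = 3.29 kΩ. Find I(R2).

Equivalent of the parallel group: R_p = 2.986 kΩ.
Node voltage V_A = V_supply · R_p/(R_s + R_p) = 37.4 × 0.3652 = 13.66 V.
Branch current I = V_A/R2 = 13.66/3.29 = 4.152 mA.

I ≈ 4.15 mA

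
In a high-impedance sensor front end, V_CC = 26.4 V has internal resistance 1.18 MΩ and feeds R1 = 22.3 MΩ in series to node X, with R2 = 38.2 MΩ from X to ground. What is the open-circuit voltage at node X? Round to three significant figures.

V_th ≈ 16.4 V

R1' = 1.18 + 22.3 = 23.48 MΩ (source resistance + R1).
V_th is the unloaded tap voltage: V_CC · R2/(R1'+R2) = 26.4 × 0.6193 = 16.35 V.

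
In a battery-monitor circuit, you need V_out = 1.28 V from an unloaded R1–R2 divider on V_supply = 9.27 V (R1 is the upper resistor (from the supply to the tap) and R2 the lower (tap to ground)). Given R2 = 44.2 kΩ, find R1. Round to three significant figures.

The divider ratio is R2/(R1+R2) = 1.28/9.27 = 0.1381.
Rearranging, R1 = R2·(1−k)/k = 44.2 × 6.242 = 275.9 kΩ.

R1 ≈ 276 kΩ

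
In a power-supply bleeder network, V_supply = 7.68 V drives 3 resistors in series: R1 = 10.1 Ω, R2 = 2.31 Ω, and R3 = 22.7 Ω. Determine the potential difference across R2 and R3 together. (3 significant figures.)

Total series resistance ΣR = 10.1 + 2.31 + 22.7 = 35.11 Ω.
R_{R2..R3} = 2.31 + 22.7 = 25.01 Ω.
V = V_supply · R/ΣR = 7.68 × 0.7123 = 5.471 V.

V ≈ 5.47 V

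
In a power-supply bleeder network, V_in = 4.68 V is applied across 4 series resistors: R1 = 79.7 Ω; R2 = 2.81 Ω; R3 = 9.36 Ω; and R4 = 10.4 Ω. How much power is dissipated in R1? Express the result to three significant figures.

ΣR = 102.3 Ω → I = 4.68/102.3 = 0.04576 A.
P(R1) = I²·R1 = (0.04576)² × 79.7 = 0.1669 W.

P ≈ 0.167 W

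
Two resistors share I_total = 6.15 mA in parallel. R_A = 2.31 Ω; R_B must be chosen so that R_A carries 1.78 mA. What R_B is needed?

R_B ≈ 0.941 Ω

In a two-way split, I_A/I_total = R_B/(R_A + R_B).
1.78/6.15 = R_B/(R_A + R_B) → R_B = R_A · (0.2894)/(1 − 0.2894) = 2.31 × 0.4073 = 0.9409 Ω.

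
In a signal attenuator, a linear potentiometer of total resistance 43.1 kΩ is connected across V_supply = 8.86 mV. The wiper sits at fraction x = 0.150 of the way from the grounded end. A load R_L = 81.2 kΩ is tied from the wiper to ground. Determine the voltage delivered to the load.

V_out ≈ 1.24 mV

Lower segment x·R_p = 6.465 kΩ; upper segment (1−x)·R_p = 36.63 kΩ.
Lower segment in parallel with the load: 6.465 ‖ 81.2 = 5.988 kΩ.
V_out = 8.86 × 5.988/(36.63 + 5.988) = 1.245 mV.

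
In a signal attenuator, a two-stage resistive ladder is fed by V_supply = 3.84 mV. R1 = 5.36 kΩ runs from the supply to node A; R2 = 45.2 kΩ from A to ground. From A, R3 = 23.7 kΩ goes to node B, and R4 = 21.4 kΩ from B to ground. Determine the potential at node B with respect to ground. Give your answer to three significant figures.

Node A sees R2 in parallel with the series input of stage 2, R3 + R4 = 45.10 kΩ.
R2 ‖ (R3+R4) = 22.57 kΩ.
V_A = 3.84 × 22.57/(5.36 + 22.57) = 3.103 mV.
V_B = V_A × 0.4745 = 1.472 mV.

V_B ≈ 1.47 mV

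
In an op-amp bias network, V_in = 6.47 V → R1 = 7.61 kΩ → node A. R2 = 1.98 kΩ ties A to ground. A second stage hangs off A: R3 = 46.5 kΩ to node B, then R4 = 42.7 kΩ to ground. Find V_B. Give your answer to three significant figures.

V_B ≈ 0.628 V

Node A sees R2 in parallel with the series input of stage 2, R3 + R4 = 89.20 kΩ.
Effective lower resistance at A: R2 ‖ 89.20 = 1.937 kΩ.
First divider: V_A = V_in · 1.937/(7.61 + 1.937) = 1.313 V.
Stage 2 is unloaded, so V_B = V_A · R4/(R3+R4) = 1.313 × 42.7/89.20 = 0.6284 V.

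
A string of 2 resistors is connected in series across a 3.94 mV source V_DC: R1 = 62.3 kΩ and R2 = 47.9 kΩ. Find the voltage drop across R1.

V ≈ 2.23 mV

ΣR = 62.3 + 47.9 = 110.2 kΩ.
Voltage divider: V = V_DC · (62.30 / 110.2) = 3.94 × 0.5653 = 2.227 mV.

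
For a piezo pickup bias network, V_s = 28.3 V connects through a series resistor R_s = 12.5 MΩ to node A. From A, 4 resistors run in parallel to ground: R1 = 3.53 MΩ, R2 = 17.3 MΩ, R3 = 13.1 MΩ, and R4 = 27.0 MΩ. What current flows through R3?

I ≈ 0.323 µA

Parallel bank: R_p = 1/(1/3.53 + 1/17.3 + 1/13.1 + 1/27.0) = 2.200 MΩ.
Node voltage V_A = V_s · R_p/(R_s + R_p) = 28.3 × 0.1497 = 4.236 V.
Branch current I = V_A/R3 = 4.236/13.1 = 0.3234 µA.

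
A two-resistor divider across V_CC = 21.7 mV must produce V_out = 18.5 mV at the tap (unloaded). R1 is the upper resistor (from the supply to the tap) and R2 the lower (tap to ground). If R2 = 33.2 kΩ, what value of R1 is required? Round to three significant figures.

The divider ratio is R2/(R1+R2) = 18.5/21.7 = 0.8525.
So R1 = R2 · (V_CC/V_out − 1) = 33.2 × (21.7/18.5 − 1) = 33.2 × 0.1730 = 5.743 kΩ.

R1 ≈ 5.74 kΩ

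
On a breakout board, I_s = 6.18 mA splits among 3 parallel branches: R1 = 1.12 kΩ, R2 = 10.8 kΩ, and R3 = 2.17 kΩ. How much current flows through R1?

Conductances: ΣG = 1/1.12 + 1/10.8 + 1/2.17 = 1.446 (1/kΩ).
Current divider: I(R1) = I_s · G_k/ΣG = 6.18 × (0.8929/1.446) = 6.18 × 0.6173 = 3.815 mA.

I ≈ 3.82 mA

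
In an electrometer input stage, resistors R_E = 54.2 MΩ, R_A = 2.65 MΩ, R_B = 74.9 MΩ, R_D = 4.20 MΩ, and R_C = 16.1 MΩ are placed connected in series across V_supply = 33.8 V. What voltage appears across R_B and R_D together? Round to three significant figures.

V ≈ 17.6 V

Total series resistance ΣR = 54.2 + 2.65 + 74.9 + 4.20 + 16.1 = 152.1 MΩ.
R_{R_B..R_D} = 74.9 + 4.20 = 79.10 MΩ.
Voltage divider: V = V_supply · (79.10 / 152.1) = 33.8 × 0.5202 = 17.58 V.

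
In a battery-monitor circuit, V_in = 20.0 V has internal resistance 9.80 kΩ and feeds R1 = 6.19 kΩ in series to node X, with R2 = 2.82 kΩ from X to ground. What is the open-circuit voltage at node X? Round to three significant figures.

V_th ≈ 3.00 V

R1' = 9.80 + 6.19 = 15.99 kΩ (source resistance + R1).
V_th is the unloaded tap voltage: V_in · R2/(R1'+R2) = 20.0 × 0.1499 = 2.998 V.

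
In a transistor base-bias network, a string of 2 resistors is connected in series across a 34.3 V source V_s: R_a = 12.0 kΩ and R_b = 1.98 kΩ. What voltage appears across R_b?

V ≈ 4.86 V

Series total: ΣR = 12.0 + 1.98 = 13.98 kΩ.
By the voltage-divider rule, V = 34.3 × 1.980/13.98 = 4.858 V.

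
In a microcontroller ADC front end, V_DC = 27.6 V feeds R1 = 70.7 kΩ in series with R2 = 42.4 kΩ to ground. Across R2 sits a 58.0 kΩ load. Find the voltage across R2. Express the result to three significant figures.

R2 ‖ R_L = (42.4 × 58.0)/(42.4 + 58.0) = 24.49 kΩ.
Then V_out = V_DC · R2'/(R1 + R2') = 27.6 × 24.49/95.19 = 7.102 V.

V_out ≈ 7.10 V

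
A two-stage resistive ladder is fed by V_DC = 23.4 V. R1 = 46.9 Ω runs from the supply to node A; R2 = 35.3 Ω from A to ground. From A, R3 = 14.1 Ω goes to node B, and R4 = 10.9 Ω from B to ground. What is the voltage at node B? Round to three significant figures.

V_B ≈ 2.43 V

Looking into the second stage from A: R3 + R4 = 25.00 Ω appears in parallel with R2.
R2 ‖ (R3+R4) = 14.64 Ω.
V_A = 23.4 × 14.64/(46.9 + 14.64) = 5.565 V.
Stage 2 is unloaded, so V_B = V_A · R4/(R3+R4) = 5.565 × 10.9/25.00 = 2.426 V.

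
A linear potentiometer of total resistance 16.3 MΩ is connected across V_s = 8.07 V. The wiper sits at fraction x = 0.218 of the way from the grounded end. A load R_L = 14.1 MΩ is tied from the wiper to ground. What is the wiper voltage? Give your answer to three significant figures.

Split the track: R_lower = x·R_p = 3.553 MΩ, R_upper = (1−x)·R_p = 12.75 MΩ.
R_L loads the lower segment: effective lower R = 2.838 MΩ.
V_out = 8.07 × 2.838/(12.75 + 2.838) = 1.470 V.

V_out ≈ 1.47 V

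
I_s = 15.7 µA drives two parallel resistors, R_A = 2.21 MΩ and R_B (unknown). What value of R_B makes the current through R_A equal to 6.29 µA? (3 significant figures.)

Two-branch current divider: I_A = I_s · R_B/(R_A + R_B).
With f = 0.4006, R_B = R_A · f/(1−f) = 2.21 × 0.6684 = 1.477 MΩ.

R_B ≈ 1.48 MΩ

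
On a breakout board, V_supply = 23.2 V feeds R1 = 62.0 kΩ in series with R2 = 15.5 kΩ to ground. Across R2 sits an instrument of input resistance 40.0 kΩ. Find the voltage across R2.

V_out ≈ 3.54 V

The load sits in parallel with R2, giving an effective lower resistance R2' = R2·R_L/(R2+R_L) = 11.17 kΩ.
Then V_out = V_supply · R2'/(R1 + R2') = 23.2 × 11.17/73.17 = 3.542 V.
(Unloaded it would be 4.64 V; the load pulls it down.)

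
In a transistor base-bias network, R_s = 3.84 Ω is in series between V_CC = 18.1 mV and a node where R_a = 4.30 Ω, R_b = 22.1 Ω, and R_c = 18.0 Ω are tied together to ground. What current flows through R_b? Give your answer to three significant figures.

I ≈ 0.359 mA

Equivalent of the parallel group: R_p = 3.000 Ω.
V_A = 18.1 × 3.000/6.840 = 7.938 mV.
Branch current I = V_A/R_b = 7.938/22.1 = 0.3592 mA.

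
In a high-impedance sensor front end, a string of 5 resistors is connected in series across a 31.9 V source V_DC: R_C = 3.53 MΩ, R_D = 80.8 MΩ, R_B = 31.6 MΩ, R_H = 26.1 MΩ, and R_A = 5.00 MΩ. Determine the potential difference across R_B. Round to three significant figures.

V ≈ 6.86 V

Total series resistance ΣR = 3.53 + 80.8 + 31.6 + 26.1 + 5.00 = 147.0 MΩ.
Voltage divider: V = V_DC · (31.60 / 147.0) = 31.9 × 0.2149 = 6.856 V.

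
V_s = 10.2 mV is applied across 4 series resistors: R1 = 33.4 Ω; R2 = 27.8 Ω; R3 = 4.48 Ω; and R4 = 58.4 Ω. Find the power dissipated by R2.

P ≈ 0.188 µW

The common current is I = 10.2/124.1 = 0.08221 mA.
P = I²R = 0.006758 × 27.8 = 0.1879 µW.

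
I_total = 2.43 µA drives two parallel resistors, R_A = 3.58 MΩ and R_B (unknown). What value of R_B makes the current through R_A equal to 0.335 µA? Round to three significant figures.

R_B ≈ 0.572 MΩ

In a two-way split, I_A/I_total = R_B/(R_A + R_B).
With f = 0.1379, R_B = R_A · f/(1−f) = 3.58 × 0.1599 = 0.5725 MΩ.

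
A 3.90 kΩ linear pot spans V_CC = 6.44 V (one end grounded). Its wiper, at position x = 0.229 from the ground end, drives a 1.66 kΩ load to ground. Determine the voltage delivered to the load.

V_out ≈ 1.04 V

The pot divides into 3.007 kΩ above the wiper and 0.8931 kΩ below.
(x·R_p) ‖ R_L = 0.5807 kΩ.
V_out = 6.44 × 0.5807/(3.007 + 0.5807) = 1.042 V.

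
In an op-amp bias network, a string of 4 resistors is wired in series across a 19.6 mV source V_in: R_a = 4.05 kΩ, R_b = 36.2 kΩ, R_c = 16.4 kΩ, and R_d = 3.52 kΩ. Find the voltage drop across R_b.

Total series resistance ΣR = 4.05 + 36.2 + 16.4 + 3.52 = 60.17 kΩ.
By the voltage-divider rule, V = 19.6 × 36.20/60.17 = 11.79 mV.

V ≈ 11.8 mV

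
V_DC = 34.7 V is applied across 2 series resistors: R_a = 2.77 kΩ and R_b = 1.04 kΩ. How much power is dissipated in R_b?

P ≈ 86.3 mW

Series current I = V_DC/ΣR = 34.7/3.810 = 9.108 mA.
P(R_b) = I²·R_b = (9.108)² × 1.04 = 86.27 mW.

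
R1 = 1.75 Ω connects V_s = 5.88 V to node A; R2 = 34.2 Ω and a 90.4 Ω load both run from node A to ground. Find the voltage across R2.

First combine the lower leg with the load: R2 ‖ R_L = 24.81 Ω.
Voltage divider with the loaded lower leg: V_out = 5.88 × 24.81/(1.75 + 24.81) = 5.88 × 0.9341 = 5.493 V.
(Unloaded it would be 5.59 V; the load pulls it down.)

V_out ≈ 5.49 V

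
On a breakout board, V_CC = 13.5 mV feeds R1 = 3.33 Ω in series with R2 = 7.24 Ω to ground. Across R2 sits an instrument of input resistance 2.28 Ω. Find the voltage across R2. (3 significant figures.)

V_out ≈ 4.62 mV

First combine the lower leg with the load: R2 ‖ R_L = 1.734 Ω.
Voltage divider with the loaded lower leg: V_out = 13.5 × 1.734/(3.33 + 1.734) = 13.5 × 0.3424 = 4.623 mV.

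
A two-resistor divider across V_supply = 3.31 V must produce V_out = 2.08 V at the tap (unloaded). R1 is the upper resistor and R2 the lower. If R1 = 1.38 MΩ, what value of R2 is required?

The divider ratio is R2/(R1+R2) = 2.08/3.31 = 0.6284.
Rearranging, R2 = R1·k/(1−k) = 1.38 × 1.691 = 2.334 MΩ.

R2 ≈ 2.33 MΩ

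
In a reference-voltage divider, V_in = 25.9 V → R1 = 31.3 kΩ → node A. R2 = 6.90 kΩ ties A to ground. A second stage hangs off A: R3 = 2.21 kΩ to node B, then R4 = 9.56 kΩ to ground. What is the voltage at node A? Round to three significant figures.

The second stage (R3 + R4 = 11.77 kΩ) loads node A in parallel with R2.
R2 ‖ (R3+R4) = 4.350 kΩ.
So V_A = 25.9 × 0.1220 = 3.160 V.

V_A ≈ 3.16 V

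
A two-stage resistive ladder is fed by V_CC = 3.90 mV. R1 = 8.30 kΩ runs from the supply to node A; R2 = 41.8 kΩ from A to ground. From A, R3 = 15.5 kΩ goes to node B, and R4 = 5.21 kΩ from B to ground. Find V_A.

Node A sees R2 in parallel with the series input of stage 2, R3 + R4 = 20.71 kΩ.
Effective lower resistance at A: R2 ‖ 20.71 = 13.85 kΩ.
First divider: V_A = V_CC · 13.85/(8.30 + 13.85) = 2.439 mV.

V_A ≈ 2.44 mV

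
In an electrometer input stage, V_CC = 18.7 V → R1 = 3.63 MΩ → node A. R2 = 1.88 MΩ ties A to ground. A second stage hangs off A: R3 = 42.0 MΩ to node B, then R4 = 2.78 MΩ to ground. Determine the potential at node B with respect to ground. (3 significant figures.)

V_B ≈ 0.385 V

Looking into the second stage from A: R3 + R4 = 44.78 MΩ appears in parallel with R2.
R2 ‖ (R3+R4) = 1.804 MΩ.
First divider: V_A = V_CC · 1.804/(3.63 + 1.804) = 6.209 V.
Stage 2 is unloaded, so V_B = V_A · R4/(R3+R4) = 6.209 × 2.78/44.78 = 0.3854 V.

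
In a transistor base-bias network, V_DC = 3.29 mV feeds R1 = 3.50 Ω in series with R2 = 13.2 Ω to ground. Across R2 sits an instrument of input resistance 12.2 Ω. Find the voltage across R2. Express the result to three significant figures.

R2 ‖ R_L = (13.2 × 12.2)/(13.2 + 12.2) = 6.340 Ω.
Now apply the divider: V_out = 3.29 × 0.6443 = 2.120 mV.

V_out ≈ 2.12 mV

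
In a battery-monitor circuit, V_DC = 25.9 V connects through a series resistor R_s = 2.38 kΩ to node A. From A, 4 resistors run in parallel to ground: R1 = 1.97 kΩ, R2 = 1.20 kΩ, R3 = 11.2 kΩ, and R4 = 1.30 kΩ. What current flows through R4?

I ≈ 3.20 mA

Combine the parallel branches: R_p = (1/1.97 + 1/1.20 + 1/11.2 + 1/1.30)⁻¹ = 0.4547 kΩ.
V_A = 25.9 × 0.4547/2.835 = 4.154 V.
I(R4) = V_A / R4 = 4.154/1.30 = 3.196 mA.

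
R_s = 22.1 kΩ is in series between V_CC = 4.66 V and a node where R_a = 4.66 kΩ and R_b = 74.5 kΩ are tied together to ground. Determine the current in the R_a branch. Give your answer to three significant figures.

I ≈ 0.166 mA

Equivalent of the parallel group: R_p = 4.386 kΩ.
V_A = 4.66 × 4.386/26.49 = 0.7716 V.
Branch current I = V_A/R_a = 0.7716/4.66 = 0.1656 mA.
(Check via current divider: I_total = 0.1759 mA; share G_k/ΣG = 0.9411 → same result.)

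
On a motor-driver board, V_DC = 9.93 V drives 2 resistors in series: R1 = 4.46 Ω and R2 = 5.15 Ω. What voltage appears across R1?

Total series resistance ΣR = 4.46 + 5.15 = 9.610 Ω.
Voltage divider: V = V_DC · (4.460 / 9.610) = 9.93 × 0.4641 = 4.609 V.

V ≈ 4.61 V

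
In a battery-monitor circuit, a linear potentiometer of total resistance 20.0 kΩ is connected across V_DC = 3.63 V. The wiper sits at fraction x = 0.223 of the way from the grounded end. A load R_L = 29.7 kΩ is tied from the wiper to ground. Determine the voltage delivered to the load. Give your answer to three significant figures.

V_out ≈ 0.725 V

Lower segment x·R_p = 4.460 kΩ; upper segment (1−x)·R_p = 15.54 kΩ.
(x·R_p) ‖ R_L = 3.878 kΩ.
Loaded-divider output: V_out = 3.63 × 0.1997 = 0.7249 V.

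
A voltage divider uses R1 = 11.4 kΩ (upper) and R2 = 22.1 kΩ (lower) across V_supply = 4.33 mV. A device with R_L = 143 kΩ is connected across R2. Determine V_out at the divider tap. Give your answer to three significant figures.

V_out ≈ 2.71 mV

R2 ‖ R_L = (22.1 × 143)/(22.1 + 143) = 19.14 kΩ.
Voltage divider with the loaded lower leg: V_out = 4.33 × 19.14/(11.4 + 19.14) = 4.33 × 0.6267 = 2.714 mV.
(Unloaded it would be 2.86 mV; the load pulls it down.)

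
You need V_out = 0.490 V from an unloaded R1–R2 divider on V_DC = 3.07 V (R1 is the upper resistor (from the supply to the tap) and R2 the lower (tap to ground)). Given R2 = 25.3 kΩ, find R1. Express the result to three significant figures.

R1 ≈ 133 kΩ

Required fraction k = V_out/V_DC = 0.1596.
So R1 = R2 · (V_DC/V_out − 1) = 25.3 × (3.07/0.490 − 1) = 25.3 × 5.265 = 133.2 kΩ.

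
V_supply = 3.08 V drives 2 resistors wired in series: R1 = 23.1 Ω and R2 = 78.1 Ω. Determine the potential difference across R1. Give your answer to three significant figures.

ΣR = 23.1 + 78.1 = 101.2 Ω.
Voltage divider: V = V_supply · (23.10 / 101.2) = 3.08 × 0.2283 = 0.7030 V.

V ≈ 0.703 V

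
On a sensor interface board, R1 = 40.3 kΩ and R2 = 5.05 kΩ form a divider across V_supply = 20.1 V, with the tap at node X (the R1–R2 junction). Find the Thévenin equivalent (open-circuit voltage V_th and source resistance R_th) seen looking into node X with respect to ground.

With X open, the divider is unloaded: V_th = 20.1 × 5.05/45.35 = 2.238 V.
With V_supply suppressed (replaced by a short), R_th = R1 ‖ R2 = (40.30 × 5.05)/(40.30 + 5.05) = 4.488 kΩ.

V_th ≈ 2.24 V, R_th ≈ 4.49 kΩ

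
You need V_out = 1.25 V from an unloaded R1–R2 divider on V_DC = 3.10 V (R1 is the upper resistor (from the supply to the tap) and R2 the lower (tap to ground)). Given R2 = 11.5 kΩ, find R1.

R1 ≈ 17.0 kΩ

V_out/V_DC = R2/(R1+R2) = 0.4032.
R1 = R2·(1/k − 1) = 11.5 × 1.480 = 17.02 kΩ.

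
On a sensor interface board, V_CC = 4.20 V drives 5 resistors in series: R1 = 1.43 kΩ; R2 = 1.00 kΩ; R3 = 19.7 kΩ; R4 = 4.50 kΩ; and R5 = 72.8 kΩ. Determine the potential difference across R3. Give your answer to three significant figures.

V ≈ 0.832 V

Total series resistance ΣR = 1.43 + 1.00 + 19.7 + 4.50 + 72.8 = 99.43 kΩ.
Voltage divider: V = V_CC · (19.70 / 99.43) = 4.20 × 0.1981 = 0.8321 V.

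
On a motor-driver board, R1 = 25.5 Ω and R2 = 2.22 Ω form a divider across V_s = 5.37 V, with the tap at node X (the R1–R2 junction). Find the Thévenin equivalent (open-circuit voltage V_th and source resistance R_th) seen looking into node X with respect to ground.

V_th is the unloaded tap voltage: V_s · R2/(R1+R2) = 5.37 × 0.08009 = 0.4301 V.
With V_s suppressed (replaced by a short), R_th = R1 ‖ R2 = (25.50 × 2.22)/(25.50 + 2.22) = 2.042 Ω.

V_th ≈ 0.430 V, R_th ≈ 2.04 Ω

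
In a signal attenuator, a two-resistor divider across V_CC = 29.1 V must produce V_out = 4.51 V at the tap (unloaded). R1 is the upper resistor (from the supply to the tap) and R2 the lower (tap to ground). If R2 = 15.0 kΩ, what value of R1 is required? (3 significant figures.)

Required fraction k = V_out/V_CC = 0.1550.
So R1 = R2 · (V_CC/V_out − 1) = 15.0 × (29.1/4.51 − 1) = 15.0 × 5.452 = 81.78 kΩ.

R1 ≈ 81.8 kΩ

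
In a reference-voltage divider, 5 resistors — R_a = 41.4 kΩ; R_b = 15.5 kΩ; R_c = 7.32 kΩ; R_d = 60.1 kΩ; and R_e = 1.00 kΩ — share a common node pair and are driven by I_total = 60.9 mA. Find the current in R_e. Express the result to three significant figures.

I ≈ 49.0 mA

Conductances: ΣG = 1/41.4 + 1/15.5 + 1/7.32 + 1/60.1 + 1/1.00 = 1.242 (1/kΩ).
Current divider: I(R_e) = I_total · G_k/ΣG = 60.9 × (1.000/1.242) = 60.9 × 0.8052 = 49.04 mA.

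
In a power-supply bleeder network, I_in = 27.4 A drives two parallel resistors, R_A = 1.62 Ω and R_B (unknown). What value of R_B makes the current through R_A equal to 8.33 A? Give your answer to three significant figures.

R_B ≈ 0.708 Ω

Two-branch current divider: I_A = I_in · R_B/(R_A + R_B).
With f = 0.3040, R_B = R_A · f/(1−f) = 1.62 × 0.4368 = 0.7076 Ω.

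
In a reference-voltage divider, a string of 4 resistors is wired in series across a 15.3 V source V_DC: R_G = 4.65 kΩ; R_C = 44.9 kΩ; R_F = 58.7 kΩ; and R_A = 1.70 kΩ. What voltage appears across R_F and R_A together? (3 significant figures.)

ΣR = 4.65 + 44.9 + 58.7 + 1.70 = 110.0 kΩ.
R_{R_F..R_A} = 58.7 + 1.70 = 60.40 kΩ.
V = V_DC · R/ΣR = 15.3 × 0.5493 = 8.405 V.

V ≈ 8.40 V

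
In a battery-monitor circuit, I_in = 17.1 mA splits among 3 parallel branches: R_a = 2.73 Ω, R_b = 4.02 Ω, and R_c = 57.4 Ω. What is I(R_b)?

I ≈ 6.73 mA

Conductances: ΣG = 1/2.73 + 1/4.02 + 1/57.4 = 0.6325 (1/Ω).
By the current-divider rule, I = I_in · G_k/ΣG = 17.1 × 0.3933 = 6.725 mA.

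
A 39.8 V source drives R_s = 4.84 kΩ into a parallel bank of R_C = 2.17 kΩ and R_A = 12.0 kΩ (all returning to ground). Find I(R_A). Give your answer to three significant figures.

I ≈ 0.913 mA

Parallel bank: R_p = 1/(1/2.17 + 1/12.0) = 1.838 kΩ.
V_A = 39.8 × 1.838/6.678 = 10.95 V.
Branch current I = V_A/R_A = 10.95/12.0 = 0.9127 mA.
(Check via current divider: I_total = 5.960 mA; share G_k/ΣG = 0.1531 → same result.)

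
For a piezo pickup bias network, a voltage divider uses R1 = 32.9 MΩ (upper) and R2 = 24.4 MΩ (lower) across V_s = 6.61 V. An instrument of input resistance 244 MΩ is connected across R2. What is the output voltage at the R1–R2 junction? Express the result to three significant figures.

First combine the lower leg with the load: R2 ‖ R_L = 22.18 MΩ.
Voltage divider with the loaded lower leg: V_out = 6.61 × 22.18/(32.9 + 22.18) = 6.61 × 0.4027 = 2.662 V.

V_out ≈ 2.66 V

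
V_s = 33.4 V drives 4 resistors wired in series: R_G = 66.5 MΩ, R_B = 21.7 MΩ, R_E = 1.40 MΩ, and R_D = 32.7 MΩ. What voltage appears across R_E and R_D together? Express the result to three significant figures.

Series total: ΣR = 66.5 + 21.7 + 1.40 + 32.7 = 122.3 MΩ.
R_{R_E..R_D} = 1.40 + 32.7 = 34.10 MΩ.
V = V_s · R/ΣR = 33.4 × 0.2788 = 9.313 V.

V ≈ 9.31 V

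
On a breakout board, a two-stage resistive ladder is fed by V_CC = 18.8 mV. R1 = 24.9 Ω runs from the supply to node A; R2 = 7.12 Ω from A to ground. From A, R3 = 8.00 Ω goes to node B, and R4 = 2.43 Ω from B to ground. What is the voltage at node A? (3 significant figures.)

V_A ≈ 2.73 mV

Node A sees R2 in parallel with the series input of stage 2, R3 + R4 = 10.43 Ω.
Effective lower resistance at A: R2 ‖ 10.43 = 4.231 Ω.
First divider: V_A = V_CC · 4.231/(24.9 + 4.231) = 2.731 mV.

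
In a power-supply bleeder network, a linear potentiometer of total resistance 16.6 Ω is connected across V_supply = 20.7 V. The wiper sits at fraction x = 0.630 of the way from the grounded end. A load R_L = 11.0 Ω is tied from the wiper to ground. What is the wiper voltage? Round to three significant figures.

The pot divides into 6.142 Ω above the wiper and 10.46 Ω below.
Lower segment in parallel with the load: 10.46 ‖ 11.0 = 5.361 Ω.
Then V_out = V_supply · 5.361/(6.142 + 5.361) = 9.647 V.
(Unloaded: V_out = x·V_supply = 13.0 V.)

V_out ≈ 9.65 V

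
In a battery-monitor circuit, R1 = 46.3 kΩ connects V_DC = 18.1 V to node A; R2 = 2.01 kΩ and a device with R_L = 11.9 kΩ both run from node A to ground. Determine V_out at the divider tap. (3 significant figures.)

V_out ≈ 0.648 V

The load sits in parallel with R2, giving an effective lower resistance R2' = R2·R_L/(R2+R_L) = 1.720 kΩ.
Now apply the divider: V_out = 18.1 × 0.03581 = 0.6482 V.
(Unloaded it would be 0.753 V; the load pulls it down.)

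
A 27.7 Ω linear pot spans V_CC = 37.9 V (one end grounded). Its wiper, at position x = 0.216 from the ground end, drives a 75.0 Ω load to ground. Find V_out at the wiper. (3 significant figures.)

Lower segment x·R_p = 5.983 Ω; upper segment (1−x)·R_p = 21.72 Ω.
Lower segment in parallel with the load: 5.983 ‖ 75.0 = 5.541 Ω.
Loaded-divider output: V_out = 37.9 × 0.2033 = 7.705 V.
(Unloaded: V_out = x·V_CC = 8.19 V.)

V_out ≈ 7.70 V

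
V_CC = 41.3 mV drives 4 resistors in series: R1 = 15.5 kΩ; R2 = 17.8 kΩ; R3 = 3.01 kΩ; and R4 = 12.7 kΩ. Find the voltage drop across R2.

Series total: ΣR = 15.5 + 17.8 + 3.01 + 12.7 = 49.01 kΩ.
Voltage divider: V = V_CC · (17.80 / 49.01) = 41.3 × 0.3632 = 15.00 mV.

V ≈ 15.0 mV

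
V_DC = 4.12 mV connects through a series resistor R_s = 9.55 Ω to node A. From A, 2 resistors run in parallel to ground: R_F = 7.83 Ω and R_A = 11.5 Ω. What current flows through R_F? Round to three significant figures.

I ≈ 0.173 mA

Parallel bank: R_p = 1/(1/7.83 + 1/11.5) = 4.658 Ω.
Node voltage V_A = V_DC · R_p/(R_s + R_p) = 4.12 × 0.3279 = 1.351 mV.
I(R_F) = V_A / R_F = 1.351/7.83 = 0.1725 mA.
(Equivalently: I_total = 0.2900 mA, then current-divider fraction G_k/ΣG = 0.5949.)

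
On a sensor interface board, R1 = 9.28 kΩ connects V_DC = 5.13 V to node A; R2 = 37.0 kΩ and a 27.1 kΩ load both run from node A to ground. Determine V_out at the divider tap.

First combine the lower leg with the load: R2 ‖ R_L = 15.64 kΩ.
Now apply the divider: V_out = 5.13 × 0.6276 = 3.220 V.

V_out ≈ 3.22 V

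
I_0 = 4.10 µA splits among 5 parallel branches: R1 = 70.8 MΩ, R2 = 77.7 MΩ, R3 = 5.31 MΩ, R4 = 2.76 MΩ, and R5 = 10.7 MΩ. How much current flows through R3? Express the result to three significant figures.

I ≈ 1.15 µA

Conductances: ΣG = 1/70.8 + 1/77.7 + 1/5.31 + 1/2.76 + 1/10.7 = 0.6711 (1/MΩ).
Current divider: I(R3) = I_0 · G_k/ΣG = 4.10 × (0.1883/0.6711) = 4.10 × 0.2806 = 1.151 µA.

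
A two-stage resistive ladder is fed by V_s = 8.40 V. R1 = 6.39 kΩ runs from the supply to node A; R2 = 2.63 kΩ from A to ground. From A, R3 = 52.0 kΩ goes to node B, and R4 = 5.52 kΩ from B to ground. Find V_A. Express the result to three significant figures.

The second stage (R3 + R4 = 57.52 kΩ) loads node A in parallel with R2.
Effective lower resistance at A: R2 ‖ 57.52 = 2.515 kΩ.
V_A = 8.40 × 2.515/(6.39 + 2.515) = 2.372 V.

V_A ≈ 2.37 V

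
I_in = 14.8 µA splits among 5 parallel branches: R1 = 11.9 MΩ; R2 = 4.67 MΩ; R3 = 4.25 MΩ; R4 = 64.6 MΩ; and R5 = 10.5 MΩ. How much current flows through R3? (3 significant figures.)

I ≈ 5.41 µA

Conductances: ΣG = 1/11.9 + 1/4.67 + 1/4.25 + 1/64.6 + 1/10.5 = 0.6442 (1/MΩ).
By the current-divider rule, I = I_in · G_k/ΣG = 14.8 × 0.3653 = 5.406 µA.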